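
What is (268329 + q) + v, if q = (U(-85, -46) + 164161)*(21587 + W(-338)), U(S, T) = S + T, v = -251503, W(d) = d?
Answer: 3485490296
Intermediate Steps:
q = 3485473470 (q = ((-85 - 46) + 164161)*(21587 - 338) = (-131 + 164161)*21249 = 164030*21249 = 3485473470)
(268329 + q) + v = (268329 + 3485473470) - 251503 = 3485741799 - 251503 = 3485490296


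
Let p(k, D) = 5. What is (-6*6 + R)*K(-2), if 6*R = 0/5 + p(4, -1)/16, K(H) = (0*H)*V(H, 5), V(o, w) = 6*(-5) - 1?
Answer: 0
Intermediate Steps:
V(o, w) = -31 (V(o, w) = -30 - 1 = -31)
K(H) = 0 (K(H) = (0*H)*(-31) = 0*(-31) = 0)
R = 5/96 (R = (0/5 + 5/16)/6 = (0*(1/5) + 5*(1/16))/6 = (0 + 5/16)/6 = (1/6)*(5/16) = 5/96 ≈ 0.052083)
(-6*6 + R)*K(-2) = (-6*6 + 5/96)*0 = (-36 + 5/96)*0 = -3451/96*0 = 0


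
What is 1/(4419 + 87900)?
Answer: 1/92319 ≈ 1.0832e-5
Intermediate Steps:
1/(4419 + 87900) = 1/92319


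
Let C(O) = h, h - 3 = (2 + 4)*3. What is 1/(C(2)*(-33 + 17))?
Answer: -1/336 ≈ -0.0029762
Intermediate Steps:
h = 21 (h = 3 + (2 + 4)*3 = 3 + 6*3 = 3 + 18 = 21)
C(O) = 21
1/(C(2)*(-33 + 17)) = 1/(21*(-33 + 17)) = 1/(21*(-16)) = 1/(-336) = -1/336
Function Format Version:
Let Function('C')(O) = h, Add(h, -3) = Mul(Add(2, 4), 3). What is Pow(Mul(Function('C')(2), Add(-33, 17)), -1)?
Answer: Rational(-1, 336) ≈ -0.0029762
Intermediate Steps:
h = 21 (h = Add(3, Mul(Add(2, 4), 3)) = Add(3, Mul(6, 3)) = Add(3, 18) = 21)
Function('C')(O) = 21
Pow(Mul(Function('C')(2), Add(-33, 17)), -1) = Pow(Mul(21, Add(-33, 17)), -1) = Pow(Mul(21, -16), -1) = Pow(-336, -1) = Rational(-1, 336)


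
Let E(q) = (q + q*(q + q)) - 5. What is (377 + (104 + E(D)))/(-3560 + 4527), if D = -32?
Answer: 2492/967 ≈ 2.5770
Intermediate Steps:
E(q) = -5 + q + 2*q² (E(q) = (q + q*(2*q)) - 5 = (q + 2*q²) - 5 = -5 + q + 2*q²)
(377 + (104 + E(D)))/(-3560 + 4527) = (377 + (104 + (-5 - 32 + 2*(-32)²)))/(-3560 + 4527) = (377 + (104 + (-5 - 32 + 2*1024)))/967 = (377 + (104 + (-5 - 32 + 2048)))*(1/967) = (377 + (104 + 2011))*(1/967) = (377 + 2115)*(1/967) = 2492*(1/967) = 2492/967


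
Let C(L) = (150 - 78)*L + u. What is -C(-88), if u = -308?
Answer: 6644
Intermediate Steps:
C(L) = -308 + 72*L (C(L) = (150 - 78)*L - 308 = 72*L - 308 = -308 + 72*L)
-C(-88) = -(-308 + 72*(-88)) = -(-308 - 6336) = -1*(-6644) = 6644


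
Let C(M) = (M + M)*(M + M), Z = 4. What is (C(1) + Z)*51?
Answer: 408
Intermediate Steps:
C(M) = 4*M**2 (C(M) = (2*M)*(2*M) = 4*M**2)
(C(1) + Z)*51 = (4*1**2 + 4)*51 = (4*1 + 4)*51 = (4 + 4)*51 = 8*51 = 408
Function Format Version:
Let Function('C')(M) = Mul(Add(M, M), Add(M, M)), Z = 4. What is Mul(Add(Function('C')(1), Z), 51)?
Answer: 408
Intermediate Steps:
Function('C')(M) = Mul(4, Pow(M, 2)) (Function('C')(M) = Mul(Mul(2, M), Mul(2, M)) = Mul(4, Pow(M, 2)))
Mul(Add(Function('C')(1), Z), 51) = Mul(Add(Mul(4, Pow(1, 2)), 4), 51) = Mul(Add(Mul(4, 1), 4), 51) = Mul(Add(4, 4), 51) = Mul(8, 51) = 408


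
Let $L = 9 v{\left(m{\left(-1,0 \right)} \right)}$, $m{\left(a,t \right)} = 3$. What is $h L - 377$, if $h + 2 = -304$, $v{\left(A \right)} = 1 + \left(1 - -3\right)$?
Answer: $-14147$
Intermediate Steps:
$v{\left(A \right)} = 5$ ($v{\left(A \right)} = 1 + \left(1 + 3\right) = 1 + 4 = 5$)
$h = -306$ ($h = -2 - 304 = -306$)
$L = 45$ ($L = 9 \cdot 5 = 45$)
$h L - 377 = \left(-306\right) 45 - 377 = -13770 - 377 = -14147$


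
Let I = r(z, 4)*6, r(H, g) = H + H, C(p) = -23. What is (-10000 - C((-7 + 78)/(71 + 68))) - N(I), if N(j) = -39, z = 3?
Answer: -9938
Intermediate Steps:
r(H, g) = 2*H
I = 36 (I = (2*3)*6 = 6*6 = 36)
(-10000 - C((-7 + 78)/(71 + 68))) - N(I) = (-10000 - 1*(-23)) - 1*(-39) = (-10000 + 23) + 39 = -9977 + 39 = -9938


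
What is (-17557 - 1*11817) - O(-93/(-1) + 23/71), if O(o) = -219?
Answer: -29155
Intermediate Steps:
(-17557 - 1*11817) - O(-93/(-1) + 23/71) = (-17557 - 1*11817) - 1*(-219) = (-17557 - 11817) + 219 = -29374 + 219 = -29155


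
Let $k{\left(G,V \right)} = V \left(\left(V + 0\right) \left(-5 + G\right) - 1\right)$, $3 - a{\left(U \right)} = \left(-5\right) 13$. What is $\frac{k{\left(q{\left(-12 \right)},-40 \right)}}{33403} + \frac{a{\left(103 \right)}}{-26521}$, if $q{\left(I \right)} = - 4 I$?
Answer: $\frac{1823434236}{885880963} \approx 2.0583$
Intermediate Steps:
$a{\left(U \right)} = 68$ ($a{\left(U \right)} = 3 - \left(-5\right) 13 = 3 - -65 = 3 + 65 = 68$)
$k{\left(G,V \right)} = V \left(-1 + V \left(-5 + G\right)\right)$ ($k{\left(G,V \right)} = V \left(V \left(-5 + G\right) - 1\right) = V \left(-1 + V \left(-5 + G\right)\right)$)
$\frac{k{\left(q{\left(-12 \right)},-40 \right)}}{33403} + \frac{a{\left(103 \right)}}{-26521} = \frac{\left(-40\right) \left(-1 - -200 + \left(-4\right) \left(-12\right) \left(-40\right)\right)}{33403} + \frac{68}{-26521} = - 40 \left(-1 + 200 + 48 \left(-40\right)\right) \frac{1}{33403} + 68 \left(- \frac{1}{26521}\right) = - 40 \left(-1 + 200 - 1920\right) \frac{1}{33403} - \frac{68}{26521} = \left(-40\right) \left(-1721\right) \frac{1}{33403} - \frac{68}{26521} = 68840 \cdot \frac{1}{33403} - \frac{68}{26521} = \frac{68840}{33403} - \frac{68}{26521} = \frac{1823434236}{885880963}$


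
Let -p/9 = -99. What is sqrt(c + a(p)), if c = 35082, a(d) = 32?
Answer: sqrt(35114) ≈ 187.39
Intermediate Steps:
p = 891 (p = -9*(-99) = 891)
sqrt(c + a(p)) = sqrt(35082 + 32) = sqrt(35114)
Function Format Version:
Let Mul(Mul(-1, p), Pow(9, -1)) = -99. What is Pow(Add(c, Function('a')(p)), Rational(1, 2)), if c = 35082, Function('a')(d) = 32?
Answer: Pow(35114, Rational(1, 2)) ≈ 187.39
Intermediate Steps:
p = 891 (p = Mul(-9, -99) = 891)
Pow(Add(c, Function('a')(p)), Rational(1, 2)) = Pow(Add(35082, 32), Rational(1, 2)) = Pow(35114, Rational(1, 2))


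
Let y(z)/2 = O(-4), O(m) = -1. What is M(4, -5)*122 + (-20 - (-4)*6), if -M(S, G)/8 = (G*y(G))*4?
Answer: -39036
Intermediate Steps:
y(z) = -2 (y(z) = 2*(-1) = -2)
M(S, G) = 64*G (M(S, G) = -8*G*(-2)*4 = -8*(-2*G)*4 = -(-64)*G = 64*G)
M(4, -5)*122 + (-20 - (-4)*6) = (64*(-5))*122 + (-20 - (-4)*6) = -320*122 + (-20 - 1*(-24)) = -39040 + (-20 + 24) = -39040 + 4 = -39036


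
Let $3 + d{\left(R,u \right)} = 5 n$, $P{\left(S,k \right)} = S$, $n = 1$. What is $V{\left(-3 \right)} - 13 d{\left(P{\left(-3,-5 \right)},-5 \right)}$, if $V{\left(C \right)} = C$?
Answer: $-29$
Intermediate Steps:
$d{\left(R,u \right)} = 2$ ($d{\left(R,u \right)} = -3 + 5 \cdot 1 = -3 + 5 = 2$)
$V{\left(-3 \right)} - 13 d{\left(P{\left(-3,-5 \right)},-5 \right)} = -3 - 26 = -29$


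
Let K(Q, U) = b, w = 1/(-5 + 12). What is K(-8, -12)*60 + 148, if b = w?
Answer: 1096/7 ≈ 156.57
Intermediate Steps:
w = 1/7 ≈ 0.14286
b = 1/7 ≈ 0.14286
K(Q, U) = 1/7
K(-8, -12)*60 + 148 = (1/7)*60 + 148 = 60/7 + 148 = 1096/7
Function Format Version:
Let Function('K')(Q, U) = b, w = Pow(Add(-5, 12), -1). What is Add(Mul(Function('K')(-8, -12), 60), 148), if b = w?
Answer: Rational(1096, 7) ≈ 156.57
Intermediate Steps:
w = Rational(1, 7) (w = Pow(7, -1) = Rational(1, 7) ≈ 0.14286)
b = Rational(1, 7) ≈ 0.14286
Function('K')(Q, U) = Rational(1, 7)
Add(Mul(Function('K')(-8, -12), 60), 148) = Add(Mul(Rational(1, 7), 60), 148) = Add(Rational(60, 7), 148) = Rational(1096, 7)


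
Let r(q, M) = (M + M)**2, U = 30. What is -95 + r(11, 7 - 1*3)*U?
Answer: 1825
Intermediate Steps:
r(q, M) = 4*M**2 (r(q, M) = (2*M)**2 = 4*M**2)
-95 + r(11, 7 - 1*3)*U = -95 + (4*(7 - 1*3)**2)*30 = -95 + (4*(7 - 3)**2)*30 = -95 + (4*4**2)*30 = -95 + (4*16)*30 = -95 + 64*30 = -95 + 1920 = 1825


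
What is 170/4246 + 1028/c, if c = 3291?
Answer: 2462179/6986793 ≈ 0.35240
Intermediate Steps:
170/4246 + 1028/c = 170/4246 + 1028/3291 = 170*(1/4246) + 1028*(1/3291) = 85/2123 + 1028/3291 = 2462179/6986793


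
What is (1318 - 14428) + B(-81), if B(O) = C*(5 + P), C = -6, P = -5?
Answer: -13110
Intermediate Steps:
B(O) = 0 (B(O) = -6*(5 - 5) = -6*0 = 0)
(1318 - 14428) + B(-81) = (1318 - 14428) + 0 = -13110 + 0 = -13110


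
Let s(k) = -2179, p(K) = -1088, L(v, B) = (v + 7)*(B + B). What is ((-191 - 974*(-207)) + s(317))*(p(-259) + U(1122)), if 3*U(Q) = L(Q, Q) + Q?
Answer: 168121078944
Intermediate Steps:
L(v, B) = 2*B*(7 + v) (L(v, B) = (7 + v)*(2*B) = 2*B*(7 + v))
U(Q) = Q/3 + 2*Q*(7 + Q)/3 (U(Q) = (2*Q*(7 + Q) + Q)/3 = (Q + 2*Q*(7 + Q))/3 = Q/3 + 2*Q*(7 + Q)/3)
((-191 - 974*(-207)) + s(317))*(p(-259) + U(1122)) = ((-191 - 974*(-207)) - 2179)*(-1088 + (⅓)*1122*(15 + 2*1122)) = ((-191 + 201618) - 2179)*(-1088 + (⅓)*1122*(15 + 2244)) = (201427 - 2179)*(-1088 + (⅓)*1122*2259) = 199248*(-1088 + 844866) = 199248*843778 = 168121078944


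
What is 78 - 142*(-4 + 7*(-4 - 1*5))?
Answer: 9592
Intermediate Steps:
78 - 142*(-4 + 7*(-4 - 1*5)) = 78 - 142*(-4 + 7*(-4 - 5)) = 78 - 142*(-4 + 7*(-9)) = 78 - 142*(-4 - 63) = 78 - 142*(-67) = 78 + 9514 = 9592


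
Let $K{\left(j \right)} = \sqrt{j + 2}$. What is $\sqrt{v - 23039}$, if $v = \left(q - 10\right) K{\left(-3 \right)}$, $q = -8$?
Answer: $\sqrt{-23039 - 18 i} \approx 0.0593 - 151.79 i$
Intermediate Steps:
$K{\left(j \right)} = \sqrt{2 + j}$
$v = - 18 i$ ($v = \left(-8 - 10\right) \sqrt{2 - 3} = - 18 \sqrt{-1} = - 18 i \approx - 18.0 i$)
$\sqrt{v - 23039} = \sqrt{- 18 i - 23039} = \sqrt{-23039 - 18 i}$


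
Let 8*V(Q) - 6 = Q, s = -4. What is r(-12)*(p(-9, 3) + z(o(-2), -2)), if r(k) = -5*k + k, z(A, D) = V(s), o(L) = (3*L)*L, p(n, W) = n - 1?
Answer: -468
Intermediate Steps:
p(n, W) = -1 + n
V(Q) = ¾ + Q/8
o(L) = 3*L²
z(A, D) = ¼ (z(A, D) = ¾ + (⅛)*(-4) = ¾ - ½ = ¼)
r(k) = -4*k
r(-12)*(p(-9, 3) + z(o(-2), -2)) = (-4*(-12))*((-1 - 9) + ¼) = 48*(-10 + ¼) = 48*(-39/4) = -468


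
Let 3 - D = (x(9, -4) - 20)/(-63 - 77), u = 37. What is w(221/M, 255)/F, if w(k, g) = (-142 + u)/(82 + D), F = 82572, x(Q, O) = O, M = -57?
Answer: -175/11674108 ≈ -1.4990e-5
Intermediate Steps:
D = 99/35 (D = 3 - (-4 - 20)/(-63 - 77) = 3 - (-24)/(-140) = 3 - (-24)*(-1)/140 = 3 - 1*6/35 = 3 - 6/35 = 99/35 ≈ 2.8286)
w(k, g) = -3675/2969 (w(k, g) = (-142 + 37)/(82 + 99/35) = -105/2969/35 = -105*35/2969 = -3675/2969)
w(221/M, 255)/F = -3675/2969/82572 = -3675/2969*1/82572 = -175/11674108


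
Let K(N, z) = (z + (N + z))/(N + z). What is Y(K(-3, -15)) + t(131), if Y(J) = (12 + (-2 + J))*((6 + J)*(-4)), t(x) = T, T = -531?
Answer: -8116/9 ≈ -901.78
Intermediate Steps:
t(x) = -531
K(N, z) = (N + 2*z)/(N + z)
Y(J) = (-24 - 4*J)*(10 + J) (Y(J) = (10 + J)*(-24 - 4*J) = (-24 - 4*J)*(10 + J))
Y(K(-3, -15)) + t(131) = (-240 - 64*(-3 + 2*(-15))/(-3 - 15) - 4*(-3 + 2*(-15))²/(-3 - 15)²) - 531 = (-240 - 64*(-3 - 30)/(-18) - 4*(-3 - 30)²/324) - 531 = (-240 - (-32)*(-33)/9 - 4*(-1/18*(-33))²) - 531 = (-240 - 64*11/6 - 4*(11/6)²) - 531 = (-240 - 352/3 - 4*121/36) - 531 = (-240 - 352/3 - 121/9) - 531 = -3337/9 - 531 = -8116/9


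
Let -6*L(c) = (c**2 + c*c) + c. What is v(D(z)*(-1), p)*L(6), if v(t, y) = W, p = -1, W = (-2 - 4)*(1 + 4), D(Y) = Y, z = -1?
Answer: 390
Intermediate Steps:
L(c) = -c**2/3 - c/6 (L(c) = -((c**2 + c*c) + c)/6 = -((c**2 + c**2) + c)/6 = -(2*c**2 + c)/6 = -(c + 2*c**2)/6 = -c**2/3 - c/6)
W = -30 (W = -6*5 = -30)
v(t, y) = -30
v(D(z)*(-1), p)*L(6) = -(-5)*6*(1 + 2*6) = -(-5)*6*(1 + 12) = -(-5)*6*13 = -30*(-13) = 390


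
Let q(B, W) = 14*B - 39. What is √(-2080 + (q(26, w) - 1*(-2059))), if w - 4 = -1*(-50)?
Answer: 4*√19 ≈ 17.436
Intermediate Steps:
w = 54 (w = 4 - 1*(-50) = 4 + 50 = 54)
q(B, W) = -39 + 14*B
√(-2080 + (q(26, w) - 1*(-2059))) = √(-2080 + ((-39 + 14*26) - 1*(-2059))) = √(-2080 + ((-39 + 364) + 2059)) = √(-2080 + (325 + 2059)) = √(-2080 + 2384) = √304 = 4*√19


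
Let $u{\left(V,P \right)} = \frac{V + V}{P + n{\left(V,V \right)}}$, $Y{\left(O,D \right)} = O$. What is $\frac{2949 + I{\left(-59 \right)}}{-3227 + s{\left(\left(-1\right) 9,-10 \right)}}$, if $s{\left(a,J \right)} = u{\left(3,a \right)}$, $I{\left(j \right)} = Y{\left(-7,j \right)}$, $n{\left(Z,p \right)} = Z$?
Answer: $- \frac{1471}{1614} \approx -0.9114$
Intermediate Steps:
$I{\left(j \right)} = -7$
$u{\left(V,P \right)} = \frac{2 V}{P + V}$ ($u{\left(V,P \right)} = \frac{V + V}{P + V} = \frac{2 V}{P + V}$)
$s{\left(a,J \right)} = \frac{6}{3 + a}$ ($s{\left(a,J \right)} = 2 \cdot 3 \frac{1}{a + 3} = 2 \cdot 3 \frac{1}{3 + a} = \frac{6}{3 + a}$)
$\frac{2949 + I{\left(-59 \right)}}{-3227 + s{\left(\left(-1\right) 9,-10 \right)}} = \frac{2949 - 7}{-3227 + \frac{6}{3 - 9}} = \frac{2942}{-3227 + \frac{6}{3 - 9}} = \frac{2942}{-3227 + \frac{6}{-6}} = \frac{2942}{-3227 + 6 \left(- \frac{1}{6}\right)} = \frac{2942}{-3227 - 1} = \frac{2942}{-3228} = 2942 \left(- \frac{1}{3228}\right) = - \frac{1471}{1614}$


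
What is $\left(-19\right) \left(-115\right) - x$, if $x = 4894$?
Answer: $-2709$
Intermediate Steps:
$\left(-19\right) \left(-115\right) - x = \left(-19\right) \left(-115\right) - 4894 = 2185 - 4894 = -2709$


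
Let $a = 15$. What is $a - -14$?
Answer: $29$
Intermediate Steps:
$a - -14 = 15 - -14 = 15 + 14 = 29$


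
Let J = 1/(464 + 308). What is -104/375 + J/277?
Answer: -22239401/80191500 ≈ -0.27733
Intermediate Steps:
J = 1/772 ≈ 0.0012953
-104/375 + J/277 = -104/375 + (1/772)/277 = -104*1/375 + (1/772)*(1/277) = -104/375 + 1/213844 = -22239401/80191500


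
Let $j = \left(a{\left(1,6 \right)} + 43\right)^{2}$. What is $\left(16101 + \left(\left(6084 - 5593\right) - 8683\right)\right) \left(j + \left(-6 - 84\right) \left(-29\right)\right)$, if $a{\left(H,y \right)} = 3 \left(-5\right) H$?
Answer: $26843146$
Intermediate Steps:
$a{\left(H,y \right)} = - 15 H$
$j = 784$ ($j = \left(\left(-15\right) 1 + 43\right)^{2} = \left(-15 + 43\right)^{2} = 28^{2} = 784$)
$\left(16101 + \left(\left(6084 - 5593\right) - 8683\right)\right) \left(j + \left(-6 - 84\right) \left(-29\right)\right) = \left(16101 + \left(\left(6084 - 5593\right) - 8683\right)\right) \left(784 + \left(-6 - 84\right) \left(-29\right)\right) = \left(16101 + \left(491 - 8683\right)\right) \left(784 - -2610\right) = \left(16101 - 8192\right) \left(784 + 2610\right) = 7909 \cdot 3394 = 26843146$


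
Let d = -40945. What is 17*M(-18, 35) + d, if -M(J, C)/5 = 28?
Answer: -43325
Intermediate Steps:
M(J, C) = -140 (M(J, C) = -5*28 = -140)
17*M(-18, 35) + d = 17*(-140) - 40945 = -2380 - 40945 = -43325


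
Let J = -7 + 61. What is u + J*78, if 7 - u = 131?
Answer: 4088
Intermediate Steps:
u = -124 (u = 7 - 1*131 = 7 - 131 = -124)
J = 54
u + J*78 = -124 + 54*78 = -124 + 4212 = 4088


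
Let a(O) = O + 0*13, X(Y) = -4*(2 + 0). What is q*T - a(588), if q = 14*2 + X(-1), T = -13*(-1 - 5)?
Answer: 972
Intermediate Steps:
T = 78 (T = -13*(-6) = 78)
X(Y) = -8 (X(Y) = -4*2 = -8)
a(O) = O (a(O) = O + 0 = O)
q = 20 (q = 14*2 - 8 = 28 - 8 = 20)
q*T - a(588) = 20*78 - 1*588 = 1560 - 588 = 972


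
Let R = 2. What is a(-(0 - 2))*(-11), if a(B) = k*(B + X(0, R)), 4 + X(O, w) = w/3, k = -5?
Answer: -220/3 ≈ -73.333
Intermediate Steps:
X(O, w) = -4 + w/3
a(B) = 50/3 - 5*B (a(B) = -5*(B + (-4 + (⅓)*2)) = -5*(B + (-4 + ⅔)) = -5*(B - 10/3) = -5*(-10/3 + B) = 50/3 - 5*B)
a(-(0 - 2))*(-11) = (50/3 - (-5)*(0 - 2))*(-11) = (50/3 - (-5)*(-2))*(-11) = (50/3 - 5*2)*(-11) = (50/3 - 10)*(-11) = (20/3)*(-11) = -220/3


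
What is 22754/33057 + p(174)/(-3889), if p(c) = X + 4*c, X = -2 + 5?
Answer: 65383463/128558673 ≈ 0.50859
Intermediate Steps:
X = 3
p(c) = 3 + 4*c
22754/33057 + p(174)/(-3889) = 22754/33057 + (3 + 4*174)/(-3889) = 22754*(1/33057) + (3 + 696)*(-1/3889) = 22754/33057 + 699*(-1/3889) = 22754/33057 - 699/3889 = 65383463/128558673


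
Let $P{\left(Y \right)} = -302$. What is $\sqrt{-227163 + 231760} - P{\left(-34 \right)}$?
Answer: $302 + \sqrt{4597} \approx 369.8$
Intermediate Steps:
$\sqrt{-227163 + 231760} - P{\left(-34 \right)} = \sqrt{-227163 + 231760} - -302 = \sqrt{4597} + 302 = 302 + \sqrt{4597}$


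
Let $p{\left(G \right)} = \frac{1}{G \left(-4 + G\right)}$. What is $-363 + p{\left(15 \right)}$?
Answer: $- \frac{59894}{165} \approx -362.99$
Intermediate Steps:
$p{\left(G \right)} = \frac{1}{G \left(-4 + G\right)}$
$-363 + p{\left(15 \right)} = -363 + \frac{1}{15 \left(-4 + 15\right)} = -363 + \frac{1}{15 \cdot 11} = -363 + \frac{1}{15} \cdot \frac{1}{11} = -363 + \frac{1}{165} = - \frac{59894}{165}$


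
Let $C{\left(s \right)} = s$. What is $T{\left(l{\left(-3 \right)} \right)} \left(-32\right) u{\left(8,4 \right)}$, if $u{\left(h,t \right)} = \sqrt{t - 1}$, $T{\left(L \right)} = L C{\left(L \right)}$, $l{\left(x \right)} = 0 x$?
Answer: $0$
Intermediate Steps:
$l{\left(x \right)} = 0$
$T{\left(L \right)} = L^{2}$ ($T{\left(L \right)} = L L = L^{2}$)
$u{\left(h,t \right)} = \sqrt{-1 + t}$
$T{\left(l{\left(-3 \right)} \right)} \left(-32\right) u{\left(8,4 \right)} = 0^{2} \left(-32\right) \sqrt{-1 + 4} = 0 \left(-32\right) \sqrt{3} = 0 \sqrt{3} = 0$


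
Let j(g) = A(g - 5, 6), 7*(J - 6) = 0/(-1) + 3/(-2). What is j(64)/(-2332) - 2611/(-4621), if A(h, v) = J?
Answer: 84869627/150866408 ≈ 0.56255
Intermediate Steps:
J = 81/14 (J = 6 + (0/(-1) + 3/(-2))/7 = 6 + (0*(-1) + 3*(-½))/7 = 6 + (0 - 3/2)/7 = 6 + (⅐)*(-3/2) = 6 - 3/14 = 81/14 ≈ 5.7857)
A(h, v) = 81/14
j(g) = 81/14
j(64)/(-2332) - 2611/(-4621) = (81/14)/(-2332) - 2611/(-4621) = (81/14)*(-1/2332) - 2611*(-1/4621) = -81/32648 + 2611/4621 = 84869627/150866408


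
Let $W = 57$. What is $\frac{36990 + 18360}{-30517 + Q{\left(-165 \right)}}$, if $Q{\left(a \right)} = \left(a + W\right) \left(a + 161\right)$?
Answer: $- \frac{11070}{6017} \approx -1.8398$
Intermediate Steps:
$Q{\left(a \right)} = \left(57 + a\right) \left(161 + a\right)$ ($Q{\left(a \right)} = \left(a + 57\right) \left(a + 161\right) = \left(57 + a\right) \left(161 + a\right)$)
$\frac{36990 + 18360}{-30517 + Q{\left(-165 \right)}} = \frac{36990 + 18360}{-30517 + \left(9177 + \left(-165\right)^{2} + 218 \left(-165\right)\right)} = \frac{55350}{-30517 + \left(9177 + 27225 - 35970\right)} = \frac{55350}{-30517 + 432} = \frac{55350}{-30085} = 55350 \left(- \frac{1}{30085}\right) = - \frac{11070}{6017}$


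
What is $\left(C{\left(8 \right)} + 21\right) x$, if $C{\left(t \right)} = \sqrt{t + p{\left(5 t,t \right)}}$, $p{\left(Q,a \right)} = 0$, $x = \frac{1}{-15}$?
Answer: $- \frac{7}{5} - \frac{2 \sqrt{2}}{15} \approx -1.5886$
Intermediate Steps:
$x = - \frac{1}{15} \approx -0.066667$
$C{\left(t \right)} = \sqrt{t}$ ($C{\left(t \right)} = \sqrt{t + 0} = \sqrt{t}$)
$\left(C{\left(8 \right)} + 21\right) x = \left(\sqrt{8} + 21\right) \left(- \frac{1}{15}\right) = \left(2 \sqrt{2} + 21\right) \left(- \frac{1}{15}\right) = \left(21 + 2 \sqrt{2}\right) \left(- \frac{1}{15}\right) = - \frac{7}{5} - \frac{2 \sqrt{2}}{15}$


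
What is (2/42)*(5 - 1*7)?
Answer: -2/21 ≈ -0.095238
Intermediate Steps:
(2/42)*(5 - 1*7) = (2*(1/42))*(5 - 7) = (1/21)*(-2) = -2/21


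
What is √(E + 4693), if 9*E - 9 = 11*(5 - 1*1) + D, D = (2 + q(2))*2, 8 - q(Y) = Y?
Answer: √42306/3 ≈ 68.561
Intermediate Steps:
q(Y) = 8 - Y
D = 16 (D = (2 + (8 - 1*2))*2 = (2 + (8 - 2))*2 = (2 + 6)*2 = 8*2 = 16)
E = 23/3 (E = 1 + (11*(5 - 1*1) + 16)/9 = 1 + (11*(5 - 1) + 16)/9 = 1 + (11*4 + 16)/9 = 1 + (44 + 16)/9 = 1 + (⅑)*60 = 1 + 20/3 = 23/3 ≈ 7.6667)
√(E + 4693) = √(23/3 + 4693) = √(14102/3) = √42306/3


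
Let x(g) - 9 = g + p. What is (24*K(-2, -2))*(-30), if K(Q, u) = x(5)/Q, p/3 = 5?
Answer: 10440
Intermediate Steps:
p = 15 (p = 3*5 = 15)
x(g) = 24 + g (x(g) = 9 + (g + 15) = 9 + (15 + g) = 24 + g)
K(Q, u) = 29/Q (K(Q, u) = (24 + 5)/Q = 29/Q)
(24*K(-2, -2))*(-30) = (24*(29/(-2)))*(-30) = (24*(29*(-½)))*(-30) = (24*(-29/2))*(-30) = -348*(-30) = 10440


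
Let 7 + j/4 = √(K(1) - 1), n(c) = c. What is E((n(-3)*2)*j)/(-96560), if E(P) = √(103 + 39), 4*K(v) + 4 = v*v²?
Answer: -√142/96560 ≈ -0.00012341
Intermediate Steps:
K(v) = -1 + v³/4 (K(v) = -1 + (v*v²)/4 = -1 + v³/4)
j = -28 + 2*I*√7 (j = -28 + 4*√((-1 + (¼)*1³) - 1) = -28 + 4*√((-1 + (¼)*1) - 1) = -28 + 4*√((-1 + ¼) - 1) = -28 + 4*√(-¾ - 1) = -28 + 4*√(-7/4) = -28 + 4*(I*√7/2) = -28 + 2*I*√7 ≈ -28.0 + 5.2915*I)
E(P) = √142
E((n(-3)*2)*j)/(-96560) = √142/(-96560) = √142*(-1/96560) = -√142/96560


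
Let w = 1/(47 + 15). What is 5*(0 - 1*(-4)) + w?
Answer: 1241/62 ≈ 20.016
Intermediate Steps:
w = 1/62 ≈ 0.016129
5*(0 - 1*(-4)) + w = 5*(0 - 1*(-4)) + 1/62 = 5*(0 + 4) + 1/62 = 5*4 + 1/62 = 20 + 1/62 = 1241/62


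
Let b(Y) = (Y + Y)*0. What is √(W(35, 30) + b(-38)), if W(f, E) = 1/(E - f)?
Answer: I*√5/5 ≈ 0.44721*I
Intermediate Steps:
b(Y) = 0 (b(Y) = (2*Y)*0 = 0)
√(W(35, 30) + b(-38)) = √(1/(30 - 1*35) + 0) = √(1/(30 - 35) + 0) = √(1/(-5) + 0) = √(-⅕ + 0) = √(-⅕) = I*√5/5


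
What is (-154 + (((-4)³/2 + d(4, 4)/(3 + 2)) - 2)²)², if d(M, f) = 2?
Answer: 594091876/625 ≈ 9.5055e+5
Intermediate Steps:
(-154 + (((-4)³/2 + d(4, 4)/(3 + 2)) - 2)²)² = (-154 + (((-4)³/2 + 2/(3 + 2)) - 2)²)² = (-154 + ((-64*½ + 2/5) - 2)²)² = (-154 + ((-32 + 2*(⅕)) - 2)²)² = (-154 + ((-32 + ⅖) - 2)²)² = (-154 + (-158/5 - 2)²)² = (-154 + (-168/5)²)² = (-154 + 28224/25)² = (24374/25)² = 594091876/625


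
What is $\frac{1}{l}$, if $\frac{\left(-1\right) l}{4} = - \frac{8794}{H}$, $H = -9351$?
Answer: $- \frac{9351}{35176} \approx -0.26583$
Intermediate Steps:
$l = - \frac{35176}{9351}$ ($l = - 4 \left(- \frac{8794}{-9351}\right) = - 4 \left(\left(-8794\right) \left(- \frac{1}{9351}\right)\right) = \left(-4\right) \frac{8794}{9351} = - \frac{35176}{9351} \approx -3.7617$)
$\frac{1}{l} = \frac{1}{- \frac{35176}{9351}} = - \frac{9351}{35176}$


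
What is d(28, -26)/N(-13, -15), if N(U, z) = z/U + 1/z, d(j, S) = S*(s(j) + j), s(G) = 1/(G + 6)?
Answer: -2415855/3604 ≈ -670.33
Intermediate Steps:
s(G) = 1/(6 + G)
d(j, S) = S*(j + 1/(6 + j)) (d(j, S) = S*(1/(6 + j) + j) = S*(j + 1/(6 + j)))
N(U, z) = 1/z + z/U (N(U, z) = z/U + 1/z = 1/z + z/U)
d(28, -26)/N(-13, -15) = (-26*(1 + 28*(6 + 28))/(6 + 28))/(1/(-15) - 15/(-13)) = (-26*(1 + 28*34)/34)/(-1/15 - 15*(-1/13)) = (-26*1/34*(1 + 952))/(-1/15 + 15/13) = (-26*1/34*953)/(212/195) = -12389/17*195/212 = -2415855/3604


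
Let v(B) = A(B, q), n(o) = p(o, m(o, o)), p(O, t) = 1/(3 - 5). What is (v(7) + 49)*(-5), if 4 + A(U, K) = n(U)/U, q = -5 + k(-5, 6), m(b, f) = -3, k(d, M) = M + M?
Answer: -3145/14 ≈ -224.64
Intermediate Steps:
k(d, M) = 2*M
p(O, t) = -½ (p(O, t) = 1/(-2) = -½)
n(o) = -½
q = 7 (q = -5 + 2*6 = -5 + 12 = 7)
A(U, K) = -4 - 1/(2*U)
v(B) = -4 - 1/(2*B)
(v(7) + 49)*(-5) = ((-4 - ½/7) + 49)*(-5) = ((-4 - ½*⅐) + 49)*(-5) = ((-4 - 1/14) + 49)*(-5) = (-57/14 + 49)*(-5) = (629/14)*(-5) = -3145/14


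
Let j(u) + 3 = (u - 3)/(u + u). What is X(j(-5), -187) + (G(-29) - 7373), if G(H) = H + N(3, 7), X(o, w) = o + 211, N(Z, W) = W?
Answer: -35931/5 ≈ -7186.2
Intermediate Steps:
j(u) = -3 + (-3 + u)/(2*u) (j(u) = -3 + (u - 3)/(u + u) = -3 + (-3 + u)/((2*u)) = -3 + (-3 + u)*(1/(2*u)) = -3 + (-3 + u)/(2*u))
X(o, w) = 211 + o
G(H) = 7 + H (G(H) = H + 7 = 7 + H)
X(j(-5), -187) + (G(-29) - 7373) = (211 + (½)*(-3 - 5*(-5))/(-5)) + ((7 - 29) - 7373) = (211 + (½)*(-⅕)*(-3 + 25)) + (-22 - 7373) = (211 + (½)*(-⅕)*22) - 7395 = (211 - 11/5) - 7395 = 1044/5 - 7395 = -35931/5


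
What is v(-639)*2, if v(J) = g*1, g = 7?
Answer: 14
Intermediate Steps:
v(J) = 7 (v(J) = 7*1 = 7)
v(-639)*2 = 7*2 = 14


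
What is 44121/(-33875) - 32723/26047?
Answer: -2257711312/882342125 ≈ -2.5588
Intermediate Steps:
44121/(-33875) - 32723/26047 = 44121*(-1/33875) - 32723*1/26047 = -44121/33875 - 32723/26047 = -2257711312/882342125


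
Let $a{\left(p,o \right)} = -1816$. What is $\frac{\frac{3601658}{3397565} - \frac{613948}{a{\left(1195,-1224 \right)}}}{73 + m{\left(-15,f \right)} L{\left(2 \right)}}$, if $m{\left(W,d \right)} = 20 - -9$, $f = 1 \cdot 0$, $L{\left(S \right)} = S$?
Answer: $\frac{523117211887}{202066780810} \approx 2.5888$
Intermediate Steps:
$f = 0$
$m{\left(W,d \right)} = 29$ ($m{\left(W,d \right)} = 20 + 9 = 29$)
$\frac{\frac{3601658}{3397565} - \frac{613948}{a{\left(1195,-1224 \right)}}}{73 + m{\left(-15,f \right)} L{\left(2 \right)}} = \frac{\frac{3601658}{3397565} - \frac{613948}{-1816}}{73 + 29 \cdot 2} = \frac{3601658 \cdot \frac{1}{3397565} - - \frac{153487}{454}}{73 + 58} = \frac{\frac{3601658}{3397565} + \frac{153487}{454}}{131} = \frac{523117211887}{1542494510} \cdot \frac{1}{131} = \frac{523117211887}{202066780810}$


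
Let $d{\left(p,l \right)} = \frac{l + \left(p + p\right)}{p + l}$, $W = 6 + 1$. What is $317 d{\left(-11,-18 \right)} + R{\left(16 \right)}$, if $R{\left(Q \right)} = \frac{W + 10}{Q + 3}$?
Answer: $\frac{241413}{551} \approx 438.14$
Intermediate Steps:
$W = 7$
$d{\left(p,l \right)} = \frac{l + 2 p}{l + p}$
$R{\left(Q \right)} = \frac{17}{3 + Q}$ ($R{\left(Q \right)} = \frac{7 + 10}{Q + 3} = \frac{17}{3 + Q}$)
$317 d{\left(-11,-18 \right)} + R{\left(16 \right)} = 317 \frac{-18 + 2 \left(-11\right)}{-18 - 11} + \frac{17}{3 + 16} = 317 \frac{-18 - 22}{-29} + \frac{17}{19} = 317 \left(\left(- \frac{1}{29}\right) \left(-40\right)\right) + 17 \cdot \frac{1}{19} = 317 \cdot \frac{40}{29} + \frac{17}{19} = \frac{12680}{29} + \frac{17}{19} = \frac{241413}{551}$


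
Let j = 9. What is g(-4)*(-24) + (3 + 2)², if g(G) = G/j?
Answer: 107/3 ≈ 35.667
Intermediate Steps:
g(G) = G/9
g(-4)*(-24) + (3 + 2)² = ((⅑)*(-4))*(-24) + (3 + 2)² = -4/9*(-24) + 5² = 32/3 + 25 = 107/3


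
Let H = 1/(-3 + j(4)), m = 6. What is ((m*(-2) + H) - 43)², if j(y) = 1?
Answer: 12321/4 ≈ 3080.3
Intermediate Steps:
H = -½ (H = 1/(-3 + 1) = 1/(-2) = -½ ≈ -0.50000)
((m*(-2) + H) - 43)² = ((6*(-2) - ½) - 43)² = ((-12 - ½) - 43)² = (-25/2 - 43)² = (-111/2)² = 12321/4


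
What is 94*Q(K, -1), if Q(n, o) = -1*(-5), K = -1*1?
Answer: 470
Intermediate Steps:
K = -1
Q(n, o) = 5
94*Q(K, -1) = 94*5 = 470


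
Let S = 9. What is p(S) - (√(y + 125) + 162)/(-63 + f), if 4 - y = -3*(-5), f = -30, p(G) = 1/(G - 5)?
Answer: 247/124 + √114/93 ≈ 2.1067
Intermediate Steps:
p(G) = 1/(-5 + G)
y = -11 (y = 4 - (-3)*(-5) = 4 - 1*15 = 4 - 15 = -11)
p(S) - (√(y + 125) + 162)/(-63 + f) = 1/(-5 + 9) - (√(-11 + 125) + 162)/(-63 - 30) = 1/4 - (√114 + 162)/(-93) = ¼ - (162 + √114)*(-1)/93 = ¼ - (-54/31 - √114/93) = ¼ + (54/31 + √114/93) = 247/124 + √114/93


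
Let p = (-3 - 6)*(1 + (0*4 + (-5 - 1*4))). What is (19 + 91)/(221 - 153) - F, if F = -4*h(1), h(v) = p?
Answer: 9847/34 ≈ 289.62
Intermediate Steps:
p = 72 (p = -9*(1 + (0 + (-5 - 4))) = -9*(1 + (0 - 9)) = -9*(1 - 9) = -9*(-8) = 72)
h(v) = 72
F = -288 (F = -4*72 = -288)
(19 + 91)/(221 - 153) - F = (19 + 91)/(221 - 153) - 1*(-288) = 110/68 + 288 = 110*(1/68) + 288 = 55/34 + 288 = 9847/34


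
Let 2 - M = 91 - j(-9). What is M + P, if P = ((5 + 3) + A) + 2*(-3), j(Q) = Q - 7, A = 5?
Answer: -98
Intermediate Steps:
j(Q) = -7 + Q
M = -105 (M = 2 - (91 - (-7 - 9)) = 2 - (91 - 1*(-16)) = 2 - (91 + 16) = 2 - 1*107 = 2 - 107 = -105)
P = 7 (P = ((5 + 3) + 5) + 2*(-3) = (8 + 5) - 6 = 13 - 6 = 7)
M + P = -105 + 7 = -98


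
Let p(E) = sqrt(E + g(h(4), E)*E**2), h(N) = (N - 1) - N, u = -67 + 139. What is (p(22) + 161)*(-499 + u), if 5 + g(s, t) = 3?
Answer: -68747 - 427*I*sqrt(946) ≈ -68747.0 - 13133.0*I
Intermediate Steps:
u = 72
h(N) = -1 (h(N) = (-1 + N) - N = -1)
g(s, t) = -2 (g(s, t) = -5 + 3 = -2)
p(E) = sqrt(E - 2*E**2)
(p(22) + 161)*(-499 + u) = (sqrt(22*(1 - 2*22)) + 161)*(-499 + 72) = (sqrt(22*(1 - 44)) + 161)*(-427) = (sqrt(22*(-43)) + 161)*(-427) = (sqrt(-946) + 161)*(-427) = (I*sqrt(946) + 161)*(-427) = (161 + I*sqrt(946))*(-427) = -68747 - 427*I*sqrt(946)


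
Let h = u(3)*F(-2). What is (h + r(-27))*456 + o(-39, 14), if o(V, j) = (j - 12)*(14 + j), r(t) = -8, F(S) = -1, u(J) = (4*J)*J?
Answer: -20008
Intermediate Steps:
u(J) = 4*J²
h = -36 (h = (4*3²)*(-1) = (4*9)*(-1) = 36*(-1) = -36)
o(V, j) = (-12 + j)*(14 + j)
(h + r(-27))*456 + o(-39, 14) = (-36 - 8)*456 + (-168 + 14² + 2*14) = -44*456 + (-168 + 196 + 28) = -20064 + 56 = -20008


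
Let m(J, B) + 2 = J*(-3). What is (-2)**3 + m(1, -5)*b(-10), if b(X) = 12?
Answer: -68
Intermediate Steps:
m(J, B) = -2 - 3*J (m(J, B) = -2 + J*(-3) = -2 - 3*J)
(-2)**3 + m(1, -5)*b(-10) = (-2)**3 + (-2 - 3*1)*12 = -8 + (-2 - 3)*12 = -8 - 5*12 = -8 - 60 = -68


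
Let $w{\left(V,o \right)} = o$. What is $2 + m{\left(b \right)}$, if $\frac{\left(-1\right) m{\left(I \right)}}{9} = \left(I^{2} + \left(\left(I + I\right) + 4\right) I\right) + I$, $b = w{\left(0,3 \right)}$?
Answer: $-376$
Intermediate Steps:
$b = 3$
$m{\left(I \right)} = - 9 I - 9 I^{2} - 9 I \left(4 + 2 I\right)$ ($m{\left(I \right)} = - 9 \left(\left(I^{2} + \left(\left(I + I\right) + 4\right) I\right) + I\right) = - 9 \left(\left(I^{2} + \left(2 I + 4\right) I\right) + I\right) = - 9 \left(\left(I^{2} + \left(4 + 2 I\right) I\right) + I\right) = - 9 \left(\left(I^{2} + I \left(4 + 2 I\right)\right) + I\right) = - 9 \left(I + I^{2} + I \left(4 + 2 I\right)\right) = - 9 I - 9 I^{2} - 9 I \left(4 + 2 I\right)$)
$2 + m{\left(b \right)} = 2 - 27 \left(5 + 3 \cdot 3\right) = 2 - 27 \left(5 + 9\right) = 2 - 27 \cdot 14 = 2 - 378 = -376$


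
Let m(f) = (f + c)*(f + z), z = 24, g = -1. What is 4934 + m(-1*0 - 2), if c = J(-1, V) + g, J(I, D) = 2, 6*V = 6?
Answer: 4912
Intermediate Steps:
V = 1 (V = (⅙)*6 = 1)
c = 1 (c = 2 - 1 = 1)
m(f) = (1 + f)*(24 + f) (m(f) = (f + 1)*(f + 24) = (1 + f)*(24 + f))
4934 + m(-1*0 - 2) = 4934 + (24 + (-1*0 - 2)² + 25*(-1*0 - 2)) = 4934 + (24 + (0 - 2)² + 25*(0 - 2)) = 4934 + (24 + (-2)² + 25*(-2)) = 4934 + (24 + 4 - 50) = 4934 - 22 = 4912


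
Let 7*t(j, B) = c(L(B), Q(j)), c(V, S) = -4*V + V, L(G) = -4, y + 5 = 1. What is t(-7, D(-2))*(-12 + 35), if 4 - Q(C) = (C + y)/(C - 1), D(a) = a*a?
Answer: 276/7 ≈ 39.429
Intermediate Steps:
y = -4 (y = -5 + 1 = -4)
D(a) = a**2
Q(C) = 4 - (-4 + C)/(-1 + C) (Q(C) = 4 - (C - 4)/(C - 1) = 4 - (-4 + C)/(-1 + C))
c(V, S) = -3*V
t(j, B) = 12/7 (t(j, B) = (-3*(-4))/7 = (1/7)*12 = 12/7)
t(-7, D(-2))*(-12 + 35) = 12*(-12 + 35)/7 = (12/7)*23 = 276/7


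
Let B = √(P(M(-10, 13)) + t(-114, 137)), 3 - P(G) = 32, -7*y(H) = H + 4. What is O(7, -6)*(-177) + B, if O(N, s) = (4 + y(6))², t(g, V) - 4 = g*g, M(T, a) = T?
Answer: -57348/49 + √12971 ≈ -1056.5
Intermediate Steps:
y(H) = -4/7 - H/7 (y(H) = -(H + 4)/7 = -(4 + H)/7 = -4/7 - H/7)
t(g, V) = 4 + g² (t(g, V) = 4 + g*g = 4 + g²)
P(G) = -29 (P(G) = 3 - 1*32 = 3 - 32 = -29)
O(N, s) = 324/49 (O(N, s) = (4 + (-4/7 - ⅐*6))² = (4 + (-4/7 - 6/7))² = (4 - 10/7)² = (18/7)² = 324/49)
B = √12971 (B = √(-29 + (4 + (-114)²)) = √(-29 + (4 + 12996)) = √(-29 + 13000) = √12971 ≈ 113.89)
O(7, -6)*(-177) + B = (324/49)*(-177) + √12971 = -57348/49 + √12971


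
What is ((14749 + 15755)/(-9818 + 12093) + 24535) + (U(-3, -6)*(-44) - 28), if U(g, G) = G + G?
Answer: 56985129/2275 ≈ 25048.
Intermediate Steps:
U(g, G) = 2*G
((14749 + 15755)/(-9818 + 12093) + 24535) + (U(-3, -6)*(-44) - 28) = ((14749 + 15755)/(-9818 + 12093) + 24535) + ((2*(-6))*(-44) - 28) = (30504/2275 + 24535) + (-12*(-44) - 28) = (30504*(1/2275) + 24535) + (528 - 28) = (30504/2275 + 24535) + 500 = 55847629/2275 + 500 = 56985129/2275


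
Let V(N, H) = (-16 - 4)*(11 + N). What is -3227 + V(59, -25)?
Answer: -4627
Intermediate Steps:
V(N, H) = -220 - 20*N (V(N, H) = -20*(11 + N) = -220 - 20*N)
-3227 + V(59, -25) = -3227 + (-220 - 20*59) = -3227 + (-220 - 1180) = -3227 - 1400 = -4627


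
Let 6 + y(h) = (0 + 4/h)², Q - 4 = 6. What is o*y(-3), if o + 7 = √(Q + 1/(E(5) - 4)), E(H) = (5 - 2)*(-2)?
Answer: 266/9 - 19*√110/15 ≈ 16.271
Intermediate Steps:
Q = 10 (Q = 4 + 6 = 10)
E(H) = -6 (E(H) = 3*(-2) = -6)
y(h) = -6 + 16/h² (y(h) = -6 + (0 + 4/h)² = -6 + (4/h)² = -6 + 16/h²)
o = -7 + 3*√110/10 (o = -7 + √(10 + 1/(-6 - 4)) = -7 + √(10 + 1/(-10)) = -7 + √(10 - ⅒) = -7 + √(99/10) = -7 + 3*√110/10 ≈ -3.8536)
o*y(-3) = (-7 + 3*√110/10)*(-6 + 16/(-3)²) = (-7 + 3*√110/10)*(-6 + 16*(⅑)) = (-7 + 3*√110/10)*(-6 + 16/9) = (-7 + 3*√110/10)*(-38/9) = 266/9 - 19*√110/15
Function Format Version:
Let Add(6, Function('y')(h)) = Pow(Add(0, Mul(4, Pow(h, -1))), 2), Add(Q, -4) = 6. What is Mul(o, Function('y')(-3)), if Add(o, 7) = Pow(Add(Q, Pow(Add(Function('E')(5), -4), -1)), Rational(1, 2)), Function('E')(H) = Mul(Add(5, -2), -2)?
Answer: Add(Rational(266, 9), Mul(Rational(-19, 15), Pow(110, Rational(1, 2)))) ≈ 16.271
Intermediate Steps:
Q = 10 (Q = Add(4, 6) = 10)
Function('E')(H) = -6 (Function('E')(H) = Mul(3, -2) = -6)
Function('y')(h) = Add(-6, Mul(16, Pow(h, -2))) (Function('y')(h) = Add(-6, Pow(Add(0, Mul(4, Pow(h, -1))), 2)) = Add(-6, Pow(Mul(4, Pow(h, -1)), 2)) = Add(-6, Mul(16, Pow(h, -2))))
o = Add(-7, Mul(Rational(3, 10), Pow(110, Rational(1, 2)))) (o = Add(-7, Pow(Add(10, Pow(Add(-6, -4), -1)), Rational(1, 2))) = Add(-7, Pow(Add(10, Pow(-10, -1)), Rational(1, 2))) = Add(-7, Pow(Add(10, Rational(-1, 10)), Rational(1, 2))) = Add(-7, Pow(Rational(99, 10), Rational(1, 2))) = Add(-7, Mul(Rational(3, 10), Pow(110, Rational(1, 2)))) ≈ -3.8536)
Mul(o, Function('y')(-3)) = Mul(Add(-7, Mul(Rational(3, 10), Pow(110, Rational(1, 2)))), Add(-6, Mul(16, Pow(-3, -2)))) = Mul(Add(-7, Mul(Rational(3, 10), Pow(110, Rational(1, 2)))), Add(-6, Mul(16, Rational(1, 9)))) = Mul(Add(-7, Mul(Rational(3, 10), Pow(110, Rational(1, 2)))), Add(-6, Rational(16, 9))) = Mul(Add(-7, Mul(Rational(3, 10), Pow(110, Rational(1, 2)))), Rational(-38, 9)) = Add(Rational(266, 9), Mul(Rational(-19, 15), Pow(110, Rational(1, 2))))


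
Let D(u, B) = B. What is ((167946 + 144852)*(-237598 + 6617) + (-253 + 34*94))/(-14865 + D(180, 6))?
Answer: 24083463965/4953 ≈ 4.8624e+6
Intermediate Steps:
((167946 + 144852)*(-237598 + 6617) + (-253 + 34*94))/(-14865 + D(180, 6)) = ((167946 + 144852)*(-237598 + 6617) + (-253 + 34*94))/(-14865 + 6) = (312798*(-230981) + (-253 + 3196))/(-14859) = (-72250394838 + 2943)*(-1/14859) = -72250391895*(-1/14859) = 24083463965/4953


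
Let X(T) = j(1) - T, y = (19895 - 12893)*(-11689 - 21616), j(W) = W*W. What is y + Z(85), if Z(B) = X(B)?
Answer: -233201694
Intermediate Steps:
j(W) = W²
y = -233201610 (y = 7002*(-33305) = -233201610)
X(T) = 1 - T (X(T) = 1² - T = 1 - T)
Z(B) = 1 - B
y + Z(85) = -233201610 + (1 - 1*85) = -233201610 + (1 - 85) = -233201610 - 84 = -233201694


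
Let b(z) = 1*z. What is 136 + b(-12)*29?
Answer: -212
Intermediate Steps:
b(z) = z
136 + b(-12)*29 = 136 - 12*29 = 136 - 348 = -212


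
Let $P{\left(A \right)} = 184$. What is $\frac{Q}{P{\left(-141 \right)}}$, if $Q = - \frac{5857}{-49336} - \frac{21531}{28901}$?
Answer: $- \frac{892980259}{262358191424} \approx -0.0034037$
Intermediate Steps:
$Q = - \frac{892980259}{1425859736}$ ($Q = \left(-5857\right) \left(- \frac{1}{49336}\right) - \frac{21531}{28901} = \frac{5857}{49336} - \frac{21531}{28901} = - \frac{892980259}{1425859736} \approx -0.62628$)
$\frac{Q}{P{\left(-141 \right)}} = - \frac{892980259}{1425859736 \cdot 184} = \left(- \frac{892980259}{1425859736}\right) \frac{1}{184} = - \frac{892980259}{262358191424}$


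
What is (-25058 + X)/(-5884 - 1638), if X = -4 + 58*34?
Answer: 11545/3761 ≈ 3.0697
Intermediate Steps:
X = 1968 (X = -4 + 1972 = 1968)
(-25058 + X)/(-5884 - 1638) = (-25058 + 1968)/(-5884 - 1638) = -23090/(-7522) = -23090*(-1/7522) = 11545/3761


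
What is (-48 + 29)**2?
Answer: 361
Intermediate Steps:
(-48 + 29)**2 = (-19)**2 = 361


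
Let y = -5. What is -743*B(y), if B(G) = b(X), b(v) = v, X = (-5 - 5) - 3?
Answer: 9659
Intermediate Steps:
X = -13 (X = -10 - 3 = -13)
B(G) = -13
-743*B(y) = -743*(-13) = 9659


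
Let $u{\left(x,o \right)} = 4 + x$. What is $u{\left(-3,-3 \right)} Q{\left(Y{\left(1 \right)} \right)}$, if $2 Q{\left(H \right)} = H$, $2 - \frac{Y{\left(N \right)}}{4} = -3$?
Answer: $10$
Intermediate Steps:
$Y{\left(N \right)} = 20$ ($Y{\left(N \right)} = 8 - -12 = 8 + 12 = 20$)
$Q{\left(H \right)} = \frac{H}{2}$
$u{\left(-3,-3 \right)} Q{\left(Y{\left(1 \right)} \right)} = \left(4 - 3\right) \frac{1}{2} \cdot 20 = 1 \cdot 10 = 10$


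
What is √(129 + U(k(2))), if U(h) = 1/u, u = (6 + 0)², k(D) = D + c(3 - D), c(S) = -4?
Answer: √4645/6 ≈ 11.359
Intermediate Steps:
k(D) = -4 + D (k(D) = D - 4 = -4 + D)
u = 36 (u = 6² = 36)
U(h) = 1/36
√(129 + U(k(2))) = √(129 + 1/36) = √(4645/36) = √4645/6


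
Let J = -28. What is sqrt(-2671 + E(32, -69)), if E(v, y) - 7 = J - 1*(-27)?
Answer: I*sqrt(2665) ≈ 51.624*I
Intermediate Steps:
E(v, y) = 6 (E(v, y) = 7 + (-28 - 1*(-27)) = 7 + (-28 + 27) = 7 - 1 = 6)
sqrt(-2671 + E(32, -69)) = sqrt(-2671 + 6) = sqrt(-2665) = I*sqrt(2665)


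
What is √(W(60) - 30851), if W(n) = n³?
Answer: √185149 ≈ 430.29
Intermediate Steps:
√(W(60) - 30851) = √(60³ - 30851) = √(216000 - 30851) = √185149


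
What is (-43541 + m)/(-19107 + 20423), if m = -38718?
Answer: -82259/1316 ≈ -62.507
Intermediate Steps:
(-43541 + m)/(-19107 + 20423) = (-43541 - 38718)/(-19107 + 20423) = -82259/1316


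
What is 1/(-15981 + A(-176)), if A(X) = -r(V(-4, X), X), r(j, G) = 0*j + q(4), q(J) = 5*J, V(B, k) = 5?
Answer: -1/16001 ≈ -6.2496e-5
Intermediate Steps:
r(j, G) = 20 (r(j, G) = 0*j + 5*4 = 0 + 20 = 20)
A(X) = -20 (A(X) = -1*20 = -20)
1/(-15981 + A(-176)) = 1/(-15981 - 20) = 1/(-16001) = -1/16001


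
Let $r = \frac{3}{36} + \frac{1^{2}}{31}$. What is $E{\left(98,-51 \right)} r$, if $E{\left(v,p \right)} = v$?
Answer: $\frac{2107}{186} \approx 11.328$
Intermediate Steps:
$r = \frac{43}{372}$ ($r = 3 \cdot \frac{1}{36} + 1 \cdot \frac{1}{31} = \frac{1}{12} + \frac{1}{31} = \frac{43}{372} \approx 0.11559$)
$E{\left(98,-51 \right)} r = 98 \cdot \frac{43}{372} = \frac{2107}{186}$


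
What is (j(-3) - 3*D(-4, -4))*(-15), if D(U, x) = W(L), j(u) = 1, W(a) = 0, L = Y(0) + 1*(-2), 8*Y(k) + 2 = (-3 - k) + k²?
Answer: -15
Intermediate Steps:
Y(k) = -5/8 - k/8 + k²/8 (Y(k) = -¼ + ((-3 - k) + k²)/8 = -¼ + (-3 + k² - k)/8 = -¼ + (-3/8 - k/8 + k²/8) = -5/8 - k/8 + k²/8)
L = -21/8 (L = (-5/8 - ⅛*0 + (⅛)*0²) + 1*(-2) = (-5/8 + 0 + (⅛)*0) - 2 = (-5/8 + 0 + 0) - 2 = -5/8 - 2 = -21/8 ≈ -2.6250)
D(U, x) = 0
(j(-3) - 3*D(-4, -4))*(-15) = (1 - 3*0)*(-15) = (1 + 0)*(-15) = 1*(-15) = -15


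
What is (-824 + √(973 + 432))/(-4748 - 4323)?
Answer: 824/9071 - √1405/9071 ≈ 0.086707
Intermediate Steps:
(-824 + √(973 + 432))/(-4748 - 4323) = (-824 + √1405)/(-9071) = (-824 + √1405)*(-1/9071) = 824/9071 - √1405/9071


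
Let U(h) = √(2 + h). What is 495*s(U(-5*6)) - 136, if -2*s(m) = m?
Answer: -136 - 495*I*√7 ≈ -136.0 - 1309.6*I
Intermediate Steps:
s(m) = -m/2
495*s(U(-5*6)) - 136 = 495*(-√(2 - 5*6)/2) - 136 = 495*(-√(2 - 30)/2) - 136 = 495*(-I*√7) - 136 = -495*I*√7 - 136 = -136 - 495*I*√7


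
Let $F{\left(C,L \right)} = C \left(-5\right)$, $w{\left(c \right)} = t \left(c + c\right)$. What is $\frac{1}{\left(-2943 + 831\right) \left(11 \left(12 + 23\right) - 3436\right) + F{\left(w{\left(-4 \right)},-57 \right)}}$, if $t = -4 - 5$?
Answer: $\frac{1}{6443352} \approx 1.552 \cdot 10^{-7}$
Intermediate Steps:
$t = -9$
$w{\left(c \right)} = - 18 c$ ($w{\left(c \right)} = - 9 \left(c + c\right) = - 9 \cdot 2 c = - 18 c$)
$F{\left(C,L \right)} = - 5 C$
$\frac{1}{\left(-2943 + 831\right) \left(11 \left(12 + 23\right) - 3436\right) + F{\left(w{\left(-4 \right)},-57 \right)}} = \frac{1}{\left(-2943 + 831\right) \left(11 \left(12 + 23\right) - 3436\right) - 5 \left(\left(-18\right) \left(-4\right)\right)} = \frac{1}{- 2112 \left(11 \cdot 35 - 3436\right) - 360} = \frac{1}{- 2112 \left(385 - 3436\right) - 360} = \frac{1}{\left(-2112\right) \left(-3051\right) - 360} = \frac{1}{6443712 - 360} = \frac{1}{6443352}$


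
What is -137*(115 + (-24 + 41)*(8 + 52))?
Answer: -155495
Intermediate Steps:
-137*(115 + (-24 + 41)*(8 + 52)) = -137*(115 + 17*60) = -137*(115 + 1020) = -137*1135 = -155495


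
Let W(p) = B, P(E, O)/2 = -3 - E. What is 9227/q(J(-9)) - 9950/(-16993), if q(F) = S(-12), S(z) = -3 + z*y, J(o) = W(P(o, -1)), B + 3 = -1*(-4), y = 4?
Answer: -156286961/866643 ≈ -180.34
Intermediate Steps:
P(E, O) = -6 - 2*E (P(E, O) = 2*(-3 - E) = -6 - 2*E)
B = 1 (B = -3 - 1*(-4) = -3 + 4 = 1)
W(p) = 1
J(o) = 1
S(z) = -3 + 4*z (S(z) = -3 + z*4 = -3 + 4*z)
q(F) = -51 (q(F) = -3 + 4*(-12) = -3 - 48 = -51)
9227/q(J(-9)) - 9950/(-16993) = 9227/(-51) - 9950/(-16993) = 9227*(-1/51) - 9950*(-1/16993) = -9227/51 + 9950/16993 = -156286961/866643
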